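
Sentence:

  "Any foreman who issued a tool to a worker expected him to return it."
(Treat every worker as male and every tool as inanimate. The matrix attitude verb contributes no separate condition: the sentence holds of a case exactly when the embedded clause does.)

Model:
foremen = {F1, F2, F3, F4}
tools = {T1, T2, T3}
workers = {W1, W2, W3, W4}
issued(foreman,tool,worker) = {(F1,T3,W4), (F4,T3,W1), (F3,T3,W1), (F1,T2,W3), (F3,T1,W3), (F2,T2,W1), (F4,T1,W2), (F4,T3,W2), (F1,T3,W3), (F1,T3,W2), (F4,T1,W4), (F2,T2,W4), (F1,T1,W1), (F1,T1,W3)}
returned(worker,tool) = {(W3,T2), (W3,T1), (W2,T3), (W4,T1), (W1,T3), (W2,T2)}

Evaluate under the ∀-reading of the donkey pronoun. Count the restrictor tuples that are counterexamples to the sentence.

"him" takes "a worker" as antecedent and "it" takes "a tool"; both are donkey pronouns co-varying with the restrictor.
Strong reading: for every (f,t,w) with issued(f,t,w), returned(w,t).
Restrictor triples: (F1,T1,W1)→returned(W1,T1) ✗  (F1,T1,W3)→returned(W3,T1) ✓  (F1,T2,W3)→returned(W3,T2) ✓  (F1,T3,W2)→returned(W2,T3) ✓  (F1,T3,W3)→returned(W3,T3) ✗  (F1,T3,W4)→returned(W4,T3) ✗  (F2,T2,W1)→returned(W1,T2) ✗  (F2,T2,W4)→returned(W4,T2) ✗  (F3,T1,W3)→returned(W3,T1) ✓  (F3,T3,W1)→returned(W1,T3) ✓  (F4,T1,W2)→returned(W2,T1) ✗  (F4,T1,W4)→returned(W4,T1) ✓  (F4,T3,W1)→returned(W1,T3) ✓  (F4,T3,W2)→returned(W2,T3) ✓
Counterexamples (restrictor triples failing the scope): 6.

6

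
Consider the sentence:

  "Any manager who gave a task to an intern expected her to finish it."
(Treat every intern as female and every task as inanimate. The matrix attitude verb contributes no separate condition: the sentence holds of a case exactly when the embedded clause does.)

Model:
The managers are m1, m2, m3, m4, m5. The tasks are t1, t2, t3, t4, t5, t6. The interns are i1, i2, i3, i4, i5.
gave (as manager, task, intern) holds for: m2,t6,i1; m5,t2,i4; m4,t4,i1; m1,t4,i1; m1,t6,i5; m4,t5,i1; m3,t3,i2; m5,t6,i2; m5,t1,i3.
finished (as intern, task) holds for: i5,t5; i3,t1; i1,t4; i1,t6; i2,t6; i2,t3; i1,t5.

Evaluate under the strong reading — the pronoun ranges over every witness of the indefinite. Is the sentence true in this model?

"her" takes "an intern" as antecedent and "it" takes "a task"; both are donkey pronouns co-varying with the restrictor.
Strong reading: for every (m,t,i) with gave(m,t,i), finished(i,t).
Restrictor triples: (m1,t4,i1)→finished(i1,t4) ✓  (m1,t6,i5)→finished(i5,t6) ✗  (m2,t6,i1)→finished(i1,t6) ✓  (m3,t3,i2)→finished(i2,t3) ✓  (m4,t4,i1)→finished(i1,t4) ✓  (m4,t5,i1)→finished(i1,t5) ✓  (m5,t1,i3)→finished(i3,t1) ✓  (m5,t2,i4)→finished(i4,t2) ✗  (m5,t6,i2)→finished(i2,t6) ✓
Counterexample: (m1,t6,i5) — finished(i5,t6) does not hold.

False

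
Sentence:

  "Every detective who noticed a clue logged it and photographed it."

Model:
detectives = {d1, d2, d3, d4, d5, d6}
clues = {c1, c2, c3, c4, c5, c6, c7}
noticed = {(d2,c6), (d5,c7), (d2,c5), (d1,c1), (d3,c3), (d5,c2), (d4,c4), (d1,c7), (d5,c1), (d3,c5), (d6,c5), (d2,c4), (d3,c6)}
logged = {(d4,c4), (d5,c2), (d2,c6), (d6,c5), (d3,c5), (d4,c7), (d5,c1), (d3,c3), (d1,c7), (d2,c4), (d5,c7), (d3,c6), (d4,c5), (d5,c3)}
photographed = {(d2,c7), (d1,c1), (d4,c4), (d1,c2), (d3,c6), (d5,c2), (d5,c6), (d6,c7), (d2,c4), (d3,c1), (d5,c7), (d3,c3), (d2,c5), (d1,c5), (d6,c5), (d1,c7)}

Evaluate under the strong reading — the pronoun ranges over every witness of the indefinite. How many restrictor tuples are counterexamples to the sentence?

"it" takes "a clue" as antecedent — a donkey pronoun bound across the clause boundary.
Strong reading: for every (d,c) with noticed(d,c), logged(d,c) ∧ photographed(d,c).
Restrictor pairs: (d1,c1) ✗  (d1,c7) ✓  (d2,c4) ✓  (d2,c5) ✗  (d2,c6) ✗  (d3,c3) ✓  (d3,c5) ✗  (d3,c6) ✓  (d4,c4) ✓  (d5,c1) ✗  (d5,c2) ✓  (d5,c7) ✓  (d6,c5) ✓
Counterexamples (restrictor pairs failing the scope): 5.

5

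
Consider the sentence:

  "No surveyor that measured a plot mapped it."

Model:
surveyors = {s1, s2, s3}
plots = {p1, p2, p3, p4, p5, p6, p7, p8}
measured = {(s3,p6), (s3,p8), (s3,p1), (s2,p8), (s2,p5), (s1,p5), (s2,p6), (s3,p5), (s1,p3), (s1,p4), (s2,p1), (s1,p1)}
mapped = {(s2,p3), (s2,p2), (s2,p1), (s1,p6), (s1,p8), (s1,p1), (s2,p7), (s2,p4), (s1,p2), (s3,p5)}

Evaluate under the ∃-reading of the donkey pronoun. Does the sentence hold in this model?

"it" takes "a plot" as antecedent — a donkey pronoun bound across the clause boundary.
Truth condition: for no (s,p) with measured(s,p) does mapped(s,p) hold.
Restrictor pairs — does the scope hold? (s1,p1):holds  (s1,p3):fails  (s1,p4):fails  (s1,p5):fails  (s2,p1):holds  (s2,p5):fails  (s2,p6):fails  (s2,p8):fails  (s3,p1):fails  (s3,p5):holds  (s3,p6):fails  (s3,p8):fails
Scope holds for 3 pair(s), so the sentence is false.

False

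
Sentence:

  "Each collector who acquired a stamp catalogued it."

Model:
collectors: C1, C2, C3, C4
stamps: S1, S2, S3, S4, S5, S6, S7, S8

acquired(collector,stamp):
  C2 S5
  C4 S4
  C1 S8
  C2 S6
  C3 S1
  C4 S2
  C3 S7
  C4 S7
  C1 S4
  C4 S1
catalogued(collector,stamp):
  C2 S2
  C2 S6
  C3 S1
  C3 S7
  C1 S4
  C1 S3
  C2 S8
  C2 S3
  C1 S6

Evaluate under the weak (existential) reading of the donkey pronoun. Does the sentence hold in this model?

"it" takes "a stamp" as antecedent — a donkey pronoun bound across the clause boundary.
Weak reading: every collector c with some acquired-stamp has at least one acquired-stamp s such that catalogued(c,s).
Per collector: C1:✓  C2:✓  C3:✓  C4:✗
C4 has no witness among its acquired-stamps.

False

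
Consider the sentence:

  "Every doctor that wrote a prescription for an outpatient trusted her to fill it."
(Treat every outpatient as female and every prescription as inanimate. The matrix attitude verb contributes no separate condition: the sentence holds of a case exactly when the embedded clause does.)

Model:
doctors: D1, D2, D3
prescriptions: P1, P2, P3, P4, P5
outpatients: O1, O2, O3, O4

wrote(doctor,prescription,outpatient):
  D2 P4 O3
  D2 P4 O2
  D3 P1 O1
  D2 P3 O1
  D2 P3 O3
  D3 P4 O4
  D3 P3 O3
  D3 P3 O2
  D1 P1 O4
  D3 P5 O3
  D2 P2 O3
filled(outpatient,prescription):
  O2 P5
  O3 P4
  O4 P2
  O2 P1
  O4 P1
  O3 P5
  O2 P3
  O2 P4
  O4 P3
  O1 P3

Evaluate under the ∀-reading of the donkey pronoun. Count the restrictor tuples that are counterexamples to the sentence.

5

"her" takes "an outpatient" as antecedent and "it" takes "a prescription"; both are donkey pronouns co-varying with the restrictor.
Strong reading: for every (d,p,o) with wrote(d,p,o), filled(o,p).
Restrictor triples: (D1,P1,O4)→filled(O4,P1) ✓  (D2,P2,O3)→filled(O3,P2) ✗  (D2,P3,O1)→filled(O1,P3) ✓  (D2,P3,O3)→filled(O3,P3) ✗  (D2,P4,O2)→filled(O2,P4) ✓  (D2,P4,O3)→filled(O3,P4) ✓  (D3,P1,O1)→filled(O1,P1) ✗  (D3,P3,O2)→filled(O2,P3) ✓  (D3,P3,O3)→filled(O3,P3) ✗  (D3,P4,O4)→filled(O4,P4) ✗  (D3,P5,O3)→filled(O3,P5) ✓
Counterexamples (restrictor triples failing the scope): 5.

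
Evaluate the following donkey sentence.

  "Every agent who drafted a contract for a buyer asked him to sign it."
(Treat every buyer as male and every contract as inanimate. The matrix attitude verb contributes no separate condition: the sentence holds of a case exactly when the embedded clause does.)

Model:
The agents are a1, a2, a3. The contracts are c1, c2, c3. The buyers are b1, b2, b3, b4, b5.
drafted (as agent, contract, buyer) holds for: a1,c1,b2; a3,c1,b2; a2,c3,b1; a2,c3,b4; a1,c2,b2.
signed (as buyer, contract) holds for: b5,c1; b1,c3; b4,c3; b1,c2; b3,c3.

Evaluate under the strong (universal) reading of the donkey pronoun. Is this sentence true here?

"him" takes "a buyer" as antecedent and "it" takes "a contract"; both are donkey pronouns co-varying with the restrictor.
Strong reading: for every (a,c,b) with drafted(a,c,b), signed(b,c).
Restrictor triples: (a1,c1,b2)→signed(b2,c1) ✗  (a1,c2,b2)→signed(b2,c2) ✗  (a2,c3,b1)→signed(b1,c3) ✓  (a2,c3,b4)→signed(b4,c3) ✓  (a3,c1,b2)→signed(b2,c1) ✗
Counterexample: (a1,c1,b2) — signed(b2,c1) does not hold.

False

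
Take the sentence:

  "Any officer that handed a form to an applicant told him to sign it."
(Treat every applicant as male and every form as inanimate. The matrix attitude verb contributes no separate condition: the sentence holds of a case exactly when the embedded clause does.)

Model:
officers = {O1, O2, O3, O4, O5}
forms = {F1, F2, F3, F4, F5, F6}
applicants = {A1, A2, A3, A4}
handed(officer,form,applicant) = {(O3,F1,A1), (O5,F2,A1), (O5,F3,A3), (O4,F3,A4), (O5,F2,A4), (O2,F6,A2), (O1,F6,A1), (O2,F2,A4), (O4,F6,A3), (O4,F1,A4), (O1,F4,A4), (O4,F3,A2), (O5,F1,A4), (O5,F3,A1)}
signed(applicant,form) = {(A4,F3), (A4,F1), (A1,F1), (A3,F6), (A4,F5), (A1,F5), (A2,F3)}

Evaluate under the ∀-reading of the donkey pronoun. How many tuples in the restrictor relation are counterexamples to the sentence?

8

"him" takes "an applicant" as antecedent and "it" takes "a form"; both are donkey pronouns co-varying with the restrictor.
Strong reading: for every (o,f,a) with handed(o,f,a), signed(a,f).
Restrictor triples: (O1,F4,A4)→signed(A4,F4) ✗  (O1,F6,A1)→signed(A1,F6) ✗  (O2,F2,A4)→signed(A4,F2) ✗  (O2,F6,A2)→signed(A2,F6) ✗  (O3,F1,A1)→signed(A1,F1) ✓  (O4,F1,A4)→signed(A4,F1) ✓  (O4,F3,A2)→signed(A2,F3) ✓  (O4,F3,A4)→signed(A4,F3) ✓  (O4,F6,A3)→signed(A3,F6) ✓  (O5,F1,A4)→signed(A4,F1) ✓  (O5,F2,A1)→signed(A1,F2) ✗  (O5,F2,A4)→signed(A4,F2) ✗  (O5,F3,A1)→signed(A1,F3) ✗  (O5,F3,A3)→signed(A3,F3) ✗
Counterexamples (restrictor triples failing the scope): 8.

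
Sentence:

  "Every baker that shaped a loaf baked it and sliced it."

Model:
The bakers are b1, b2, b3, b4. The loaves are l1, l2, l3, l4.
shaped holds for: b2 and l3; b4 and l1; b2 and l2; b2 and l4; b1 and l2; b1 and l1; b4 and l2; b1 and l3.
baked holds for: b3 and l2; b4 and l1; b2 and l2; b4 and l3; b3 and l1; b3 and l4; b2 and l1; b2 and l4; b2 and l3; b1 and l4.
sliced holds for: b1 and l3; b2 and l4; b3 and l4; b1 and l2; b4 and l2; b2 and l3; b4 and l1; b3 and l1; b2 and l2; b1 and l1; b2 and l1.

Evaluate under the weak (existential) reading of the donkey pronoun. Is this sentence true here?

False

"it" takes "a loaf" as antecedent — a donkey pronoun bound across the clause boundary.
Weak reading: every baker b with some shaped-loaf has at least one shaped-loaf l such that baked(b,l) ∧ sliced(b,l).
Per baker: b1:✗  b2:✓  b4:✓
b1 has no witness among its shaped-loaves.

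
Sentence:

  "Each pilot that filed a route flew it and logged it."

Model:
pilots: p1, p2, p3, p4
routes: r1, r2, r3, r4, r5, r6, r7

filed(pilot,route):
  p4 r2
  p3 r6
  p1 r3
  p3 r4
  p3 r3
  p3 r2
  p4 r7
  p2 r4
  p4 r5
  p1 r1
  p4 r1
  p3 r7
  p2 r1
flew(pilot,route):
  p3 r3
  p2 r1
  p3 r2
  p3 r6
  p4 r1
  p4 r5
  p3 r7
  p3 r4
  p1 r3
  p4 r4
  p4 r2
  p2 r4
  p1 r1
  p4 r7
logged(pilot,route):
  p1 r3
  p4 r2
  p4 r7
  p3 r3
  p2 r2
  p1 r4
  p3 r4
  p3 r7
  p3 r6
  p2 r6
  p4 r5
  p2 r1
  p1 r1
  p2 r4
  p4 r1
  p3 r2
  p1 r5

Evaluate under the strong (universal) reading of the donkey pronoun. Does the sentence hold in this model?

True

"it" takes "a route" as antecedent — a donkey pronoun bound across the clause boundary.
Strong reading: for every (p,r) with filed(p,r), flew(p,r) ∧ logged(p,r).
Restrictor pairs: (p1,r1) ✓  (p1,r3) ✓  (p2,r1) ✓  (p2,r4) ✓  (p3,r2) ✓  (p3,r3) ✓  (p3,r4) ✓  (p3,r6) ✓  (p3,r7) ✓  (p4,r1) ✓  (p4,r2) ✓  (p4,r5) ✓  (p4,r7) ✓
Every restrictor pair satisfies the scope.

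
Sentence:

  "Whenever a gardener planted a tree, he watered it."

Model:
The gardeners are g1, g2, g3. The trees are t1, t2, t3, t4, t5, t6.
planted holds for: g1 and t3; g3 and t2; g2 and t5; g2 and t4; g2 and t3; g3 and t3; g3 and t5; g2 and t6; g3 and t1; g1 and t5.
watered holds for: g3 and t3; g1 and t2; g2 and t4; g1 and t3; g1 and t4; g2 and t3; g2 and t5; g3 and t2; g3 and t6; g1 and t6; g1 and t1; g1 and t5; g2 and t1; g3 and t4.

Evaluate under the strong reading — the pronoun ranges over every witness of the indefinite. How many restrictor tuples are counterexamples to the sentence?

"it" takes "a tree" as antecedent — a donkey pronoun bound across the clause boundary.
Strong reading: for every (g,t) with planted(g,t), watered(g,t).
Restrictor pairs: (g1,t3) ✓  (g1,t5) ✓  (g2,t3) ✓  (g2,t4) ✓  (g2,t5) ✓  (g2,t6) ✗  (g3,t1) ✗  (g3,t2) ✓  (g3,t3) ✓  (g3,t5) ✗
Counterexamples (restrictor pairs failing the scope): 3.

3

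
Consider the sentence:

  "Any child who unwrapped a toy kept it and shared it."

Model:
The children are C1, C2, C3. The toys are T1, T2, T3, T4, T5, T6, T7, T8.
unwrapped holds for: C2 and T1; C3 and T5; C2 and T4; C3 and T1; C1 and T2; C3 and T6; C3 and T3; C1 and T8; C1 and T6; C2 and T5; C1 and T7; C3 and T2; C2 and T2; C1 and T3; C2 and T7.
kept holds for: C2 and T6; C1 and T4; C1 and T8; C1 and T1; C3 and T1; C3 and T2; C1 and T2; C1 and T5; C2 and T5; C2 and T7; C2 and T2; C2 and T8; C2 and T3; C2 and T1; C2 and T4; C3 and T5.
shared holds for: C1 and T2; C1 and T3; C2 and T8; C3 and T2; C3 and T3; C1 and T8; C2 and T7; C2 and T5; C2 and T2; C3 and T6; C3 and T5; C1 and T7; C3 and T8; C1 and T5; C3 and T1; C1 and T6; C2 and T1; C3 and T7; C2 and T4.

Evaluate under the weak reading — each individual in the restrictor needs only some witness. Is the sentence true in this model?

True

"it" takes "a toy" as antecedent — a donkey pronoun bound across the clause boundary.
Weak reading: every child c with some unwrapped-toy has at least one unwrapped-toy t such that kept(c,t) ∧ shared(c,t).
Per child: C1:✓  C2:✓  C3:✓
Every child in the restrictor has a witness.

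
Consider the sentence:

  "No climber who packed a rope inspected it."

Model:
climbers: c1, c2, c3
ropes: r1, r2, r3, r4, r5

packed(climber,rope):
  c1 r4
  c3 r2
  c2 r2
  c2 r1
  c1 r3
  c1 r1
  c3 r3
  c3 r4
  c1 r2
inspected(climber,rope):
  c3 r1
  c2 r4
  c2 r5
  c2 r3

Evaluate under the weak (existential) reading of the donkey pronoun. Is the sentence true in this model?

True

"it" takes "a rope" as antecedent — a donkey pronoun bound across the clause boundary.
Truth condition: for no (c,r) with packed(c,r) does inspected(c,r) hold.
Restrictor pairs — does the scope hold? (c1,r1):fails  (c1,r2):fails  (c1,r3):fails  (c1,r4):fails  (c2,r1):fails  (c2,r2):fails  (c3,r2):fails  (c3,r3):fails  (c3,r4):fails
Scope holds for no restrictor pair, so the sentence is true.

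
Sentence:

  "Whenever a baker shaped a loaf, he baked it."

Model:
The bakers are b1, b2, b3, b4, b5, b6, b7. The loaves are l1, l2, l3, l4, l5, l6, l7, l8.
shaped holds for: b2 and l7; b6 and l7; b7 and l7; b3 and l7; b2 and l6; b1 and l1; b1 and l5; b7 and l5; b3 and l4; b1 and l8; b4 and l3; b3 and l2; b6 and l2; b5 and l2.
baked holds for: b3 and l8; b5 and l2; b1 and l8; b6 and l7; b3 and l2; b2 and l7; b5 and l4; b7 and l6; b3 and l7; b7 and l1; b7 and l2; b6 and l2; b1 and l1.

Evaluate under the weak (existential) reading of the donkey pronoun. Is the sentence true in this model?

False

"it" takes "a loaf" as antecedent — a donkey pronoun bound across the clause boundary.
Weak reading: every baker b with some shaped-loaf has at least one shaped-loaf l such that baked(b,l).
Per baker: b1:✓  b2:✓  b3:✓  b4:✗  b5:✓  b6:✓  b7:✗
b4 has no witness among its shaped-loaves.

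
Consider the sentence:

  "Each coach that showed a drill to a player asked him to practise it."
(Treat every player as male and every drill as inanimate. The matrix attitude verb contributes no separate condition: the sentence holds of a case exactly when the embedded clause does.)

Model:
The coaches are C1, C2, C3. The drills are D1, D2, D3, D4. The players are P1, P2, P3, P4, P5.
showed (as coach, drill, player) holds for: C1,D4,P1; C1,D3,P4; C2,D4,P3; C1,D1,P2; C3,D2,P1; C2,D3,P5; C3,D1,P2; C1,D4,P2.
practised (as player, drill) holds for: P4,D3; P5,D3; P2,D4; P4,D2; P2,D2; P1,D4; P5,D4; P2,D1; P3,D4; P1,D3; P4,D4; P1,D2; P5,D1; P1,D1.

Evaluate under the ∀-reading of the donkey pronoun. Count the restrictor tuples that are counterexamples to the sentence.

0

"him" takes "a player" as antecedent and "it" takes "a drill"; both are donkey pronouns co-varying with the restrictor.
Strong reading: for every (c,d,p) with showed(c,d,p), practised(p,d).
Restrictor triples: (C1,D1,P2)→practised(P2,D1) ✓  (C1,D3,P4)→practised(P4,D3) ✓  (C1,D4,P1)→practised(P1,D4) ✓  (C1,D4,P2)→practised(P2,D4) ✓  (C2,D3,P5)→practised(P5,D3) ✓  (C2,D4,P3)→practised(P3,D4) ✓  (C3,D1,P2)→practised(P2,D1) ✓  (C3,D2,P1)→practised(P1,D2) ✓
Counterexamples (restrictor triples failing the scope): 0.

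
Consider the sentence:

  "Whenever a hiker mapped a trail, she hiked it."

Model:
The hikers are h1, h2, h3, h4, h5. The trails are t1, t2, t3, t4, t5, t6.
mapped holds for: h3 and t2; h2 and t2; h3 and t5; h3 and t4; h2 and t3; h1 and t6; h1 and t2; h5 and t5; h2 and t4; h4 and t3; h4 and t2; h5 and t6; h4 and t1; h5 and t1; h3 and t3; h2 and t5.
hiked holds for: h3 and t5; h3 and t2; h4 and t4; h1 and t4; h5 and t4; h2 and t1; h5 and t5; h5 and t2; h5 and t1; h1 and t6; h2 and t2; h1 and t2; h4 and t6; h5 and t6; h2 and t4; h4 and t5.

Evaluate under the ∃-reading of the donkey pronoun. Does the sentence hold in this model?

False

"it" takes "a trail" as antecedent — a donkey pronoun bound across the clause boundary.
Weak reading: every hiker h with some mapped-trail has at least one mapped-trail t such that hiked(h,t).
Per hiker: h1:✓  h2:✓  h3:✓  h4:✗  h5:✓
h4 has no witness among its mapped-trails.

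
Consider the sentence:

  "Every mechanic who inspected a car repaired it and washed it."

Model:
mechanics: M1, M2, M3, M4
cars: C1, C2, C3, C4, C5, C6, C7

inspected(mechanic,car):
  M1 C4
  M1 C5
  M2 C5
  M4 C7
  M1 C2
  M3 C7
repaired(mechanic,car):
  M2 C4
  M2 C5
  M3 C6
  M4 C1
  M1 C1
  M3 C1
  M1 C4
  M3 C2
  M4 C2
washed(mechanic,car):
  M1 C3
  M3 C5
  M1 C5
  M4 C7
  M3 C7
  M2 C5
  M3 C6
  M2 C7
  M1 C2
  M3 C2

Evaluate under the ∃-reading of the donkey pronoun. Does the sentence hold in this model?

False

"it" takes "a car" as antecedent — a donkey pronoun bound across the clause boundary.
Weak reading: every mechanic m with some inspected-car has at least one inspected-car c such that repaired(m,c) ∧ washed(m,c).
Per mechanic: M1:✗  M2:✓  M3:✗  M4:✗
M1 has no witness among its inspected-cars.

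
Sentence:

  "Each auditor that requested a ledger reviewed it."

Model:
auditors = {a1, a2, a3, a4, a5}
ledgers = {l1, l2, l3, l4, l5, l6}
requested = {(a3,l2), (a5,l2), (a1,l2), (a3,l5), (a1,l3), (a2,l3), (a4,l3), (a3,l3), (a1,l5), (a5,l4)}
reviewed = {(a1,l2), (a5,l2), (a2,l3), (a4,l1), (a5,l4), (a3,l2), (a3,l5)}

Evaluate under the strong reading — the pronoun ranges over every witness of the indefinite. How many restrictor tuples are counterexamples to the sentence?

4

"it" takes "a ledger" as antecedent — a donkey pronoun bound across the clause boundary.
Strong reading: for every (a,l) with requested(a,l), reviewed(a,l).
Restrictor pairs: (a1,l2) ✓  (a1,l3) ✗  (a1,l5) ✗  (a2,l3) ✓  (a3,l2) ✓  (a3,l3) ✗  (a3,l5) ✓  (a4,l3) ✗  (a5,l2) ✓  (a5,l4) ✓
Counterexamples (restrictor pairs failing the scope): 4.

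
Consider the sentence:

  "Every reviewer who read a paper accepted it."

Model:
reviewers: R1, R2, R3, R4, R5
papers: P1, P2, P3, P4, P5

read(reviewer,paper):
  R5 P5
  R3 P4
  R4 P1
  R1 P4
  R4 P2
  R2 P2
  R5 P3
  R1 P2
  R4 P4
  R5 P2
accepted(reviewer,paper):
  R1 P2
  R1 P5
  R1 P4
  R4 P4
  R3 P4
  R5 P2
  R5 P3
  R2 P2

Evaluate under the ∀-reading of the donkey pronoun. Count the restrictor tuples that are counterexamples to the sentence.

"it" takes "a paper" as antecedent — a donkey pronoun bound across the clause boundary.
Strong reading: for every (r,p) with read(r,p), accepted(r,p).
Restrictor pairs: (R1,P2) ✓  (R1,P4) ✓  (R2,P2) ✓  (R3,P4) ✓  (R4,P1) ✗  (R4,P2) ✗  (R4,P4) ✓  (R5,P2) ✓  (R5,P3) ✓  (R5,P5) ✗
Counterexamples (restrictor pairs failing the scope): 3.

3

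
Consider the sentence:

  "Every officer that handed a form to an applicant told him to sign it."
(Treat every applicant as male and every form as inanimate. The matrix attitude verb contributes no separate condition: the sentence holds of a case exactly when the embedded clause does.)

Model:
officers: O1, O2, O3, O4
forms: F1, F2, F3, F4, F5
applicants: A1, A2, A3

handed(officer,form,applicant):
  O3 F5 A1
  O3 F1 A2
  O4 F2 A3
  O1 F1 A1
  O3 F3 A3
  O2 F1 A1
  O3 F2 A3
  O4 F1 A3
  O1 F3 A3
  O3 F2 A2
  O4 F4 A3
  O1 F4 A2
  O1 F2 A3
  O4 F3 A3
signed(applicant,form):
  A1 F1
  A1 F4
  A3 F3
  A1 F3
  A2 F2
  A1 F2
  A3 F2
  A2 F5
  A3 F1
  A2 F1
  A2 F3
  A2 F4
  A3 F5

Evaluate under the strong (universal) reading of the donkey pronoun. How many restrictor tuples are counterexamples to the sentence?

2

"him" takes "an applicant" as antecedent and "it" takes "a form"; both are donkey pronouns co-varying with the restrictor.
Strong reading: for every (o,f,a) with handed(o,f,a), signed(a,f).
Restrictor triples: (O1,F1,A1)→signed(A1,F1) ✓  (O1,F2,A3)→signed(A3,F2) ✓  (O1,F3,A3)→signed(A3,F3) ✓  (O1,F4,A2)→signed(A2,F4) ✓  (O2,F1,A1)→signed(A1,F1) ✓  (O3,F1,A2)→signed(A2,F1) ✓  (O3,F2,A2)→signed(A2,F2) ✓  (O3,F2,A3)→signed(A3,F2) ✓  (O3,F3,A3)→signed(A3,F3) ✓  (O3,F5,A1)→signed(A1,F5) ✗  (O4,F1,A3)→signed(A3,F1) ✓  (O4,F2,A3)→signed(A3,F2) ✓  (O4,F3,A3)→signed(A3,F3) ✓  (O4,F4,A3)→signed(A3,F4) ✗
Counterexamples (restrictor triples failing the scope): 2.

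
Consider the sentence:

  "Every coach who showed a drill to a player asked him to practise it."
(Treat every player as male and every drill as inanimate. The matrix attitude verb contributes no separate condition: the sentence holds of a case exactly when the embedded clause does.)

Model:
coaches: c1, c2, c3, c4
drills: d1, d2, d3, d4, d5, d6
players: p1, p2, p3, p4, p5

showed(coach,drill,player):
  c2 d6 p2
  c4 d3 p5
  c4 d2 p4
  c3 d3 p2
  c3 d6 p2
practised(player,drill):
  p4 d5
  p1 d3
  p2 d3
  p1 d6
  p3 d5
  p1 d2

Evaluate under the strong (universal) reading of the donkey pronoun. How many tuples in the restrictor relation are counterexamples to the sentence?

4

"him" takes "a player" as antecedent and "it" takes "a drill"; both are donkey pronouns co-varying with the restrictor.
Strong reading: for every (c,d,p) with showed(c,d,p), practised(p,d).
Restrictor triples: (c2,d6,p2)→practised(p2,d6) ✗  (c3,d3,p2)→practised(p2,d3) ✓  (c3,d6,p2)→practised(p2,d6) ✗  (c4,d2,p4)→practised(p4,d2) ✗  (c4,d3,p5)→practised(p5,d3) ✗
Counterexamples (restrictor triples failing the scope): 4.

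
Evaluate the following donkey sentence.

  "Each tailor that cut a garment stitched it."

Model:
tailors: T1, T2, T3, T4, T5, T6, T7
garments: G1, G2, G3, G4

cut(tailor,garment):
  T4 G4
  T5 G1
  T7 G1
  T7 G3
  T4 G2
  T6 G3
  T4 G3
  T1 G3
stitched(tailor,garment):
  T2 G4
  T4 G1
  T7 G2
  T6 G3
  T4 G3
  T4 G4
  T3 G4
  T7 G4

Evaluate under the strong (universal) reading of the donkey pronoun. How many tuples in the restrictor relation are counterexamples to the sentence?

"it" takes "a garment" as antecedent — a donkey pronoun bound across the clause boundary.
Strong reading: for every (t,g) with cut(t,g), stitched(t,g).
Restrictor pairs: (T1,G3) ✗  (T4,G2) ✗  (T4,G3) ✓  (T4,G4) ✓  (T5,G1) ✗  (T6,G3) ✓  (T7,G1) ✗  (T7,G3) ✗
Counterexamples (restrictor pairs failing the scope): 5.

5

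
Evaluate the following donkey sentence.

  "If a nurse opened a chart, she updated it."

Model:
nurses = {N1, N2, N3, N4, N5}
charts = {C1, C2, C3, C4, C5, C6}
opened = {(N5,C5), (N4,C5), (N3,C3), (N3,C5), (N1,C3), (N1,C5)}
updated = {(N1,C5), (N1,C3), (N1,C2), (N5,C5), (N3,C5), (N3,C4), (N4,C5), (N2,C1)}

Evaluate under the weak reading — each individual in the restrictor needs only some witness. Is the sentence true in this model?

"it" takes "a chart" as antecedent — a donkey pronoun bound across the clause boundary.
Weak reading: every nurse n with some opened-chart has at least one opened-chart c such that updated(n,c).
Per nurse: N1:✓  N3:✓  N4:✓  N5:✓
Every nurse in the restrictor has a witness.

True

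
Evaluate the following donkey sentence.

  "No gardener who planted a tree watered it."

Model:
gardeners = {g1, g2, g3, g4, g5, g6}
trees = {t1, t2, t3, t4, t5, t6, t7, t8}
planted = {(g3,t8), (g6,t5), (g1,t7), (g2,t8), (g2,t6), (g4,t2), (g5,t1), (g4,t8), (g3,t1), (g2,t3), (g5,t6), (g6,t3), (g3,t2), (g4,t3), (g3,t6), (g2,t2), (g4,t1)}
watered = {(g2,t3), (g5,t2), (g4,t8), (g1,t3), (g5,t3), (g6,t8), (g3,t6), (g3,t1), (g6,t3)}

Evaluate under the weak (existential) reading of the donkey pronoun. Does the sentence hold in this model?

False

"it" takes "a tree" as antecedent — a donkey pronoun bound across the clause boundary.
Truth condition: for no (g,t) with planted(g,t) does watered(g,t) hold.
Restrictor pairs — does the scope hold? (g1,t7):fails  (g2,t2):fails  (g2,t3):holds  (g2,t6):fails  (g2,t8):fails  (g3,t1):holds  (g3,t2):fails  (g3,t6):holds  (g3,t8):fails  (g4,t1):fails  (g4,t2):fails  (g4,t3):fails  (g4,t8):holds  (g5,t1):fails  (g5,t6):fails  (g6,t3):holds  (g6,t5):fails
Scope holds for 5 pair(s), so the sentence is false.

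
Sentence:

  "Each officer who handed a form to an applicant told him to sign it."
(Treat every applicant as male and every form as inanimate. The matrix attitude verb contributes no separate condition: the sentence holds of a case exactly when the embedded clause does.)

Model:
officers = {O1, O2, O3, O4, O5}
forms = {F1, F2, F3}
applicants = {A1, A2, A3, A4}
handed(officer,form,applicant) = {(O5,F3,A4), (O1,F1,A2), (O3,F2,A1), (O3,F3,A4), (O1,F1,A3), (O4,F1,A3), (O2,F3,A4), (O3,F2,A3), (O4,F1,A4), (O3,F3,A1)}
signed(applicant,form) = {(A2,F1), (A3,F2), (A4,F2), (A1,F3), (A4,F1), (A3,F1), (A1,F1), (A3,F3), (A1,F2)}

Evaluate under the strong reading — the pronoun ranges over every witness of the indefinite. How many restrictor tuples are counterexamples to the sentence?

"him" takes "an applicant" as antecedent and "it" takes "a form"; both are donkey pronouns co-varying with the restrictor.
Strong reading: for every (o,f,a) with handed(o,f,a), signed(a,f).
Restrictor triples: (O1,F1,A2)→signed(A2,F1) ✓  (O1,F1,A3)→signed(A3,F1) ✓  (O2,F3,A4)→signed(A4,F3) ✗  (O3,F2,A1)→signed(A1,F2) ✓  (O3,F2,A3)→signed(A3,F2) ✓  (O3,F3,A1)→signed(A1,F3) ✓  (O3,F3,A4)→signed(A4,F3) ✗  (O4,F1,A3)→signed(A3,F1) ✓  (O4,F1,A4)→signed(A4,F1) ✓  (O5,F3,A4)→signed(A4,F3) ✗
Counterexamples (restrictor triples failing the scope): 3.

3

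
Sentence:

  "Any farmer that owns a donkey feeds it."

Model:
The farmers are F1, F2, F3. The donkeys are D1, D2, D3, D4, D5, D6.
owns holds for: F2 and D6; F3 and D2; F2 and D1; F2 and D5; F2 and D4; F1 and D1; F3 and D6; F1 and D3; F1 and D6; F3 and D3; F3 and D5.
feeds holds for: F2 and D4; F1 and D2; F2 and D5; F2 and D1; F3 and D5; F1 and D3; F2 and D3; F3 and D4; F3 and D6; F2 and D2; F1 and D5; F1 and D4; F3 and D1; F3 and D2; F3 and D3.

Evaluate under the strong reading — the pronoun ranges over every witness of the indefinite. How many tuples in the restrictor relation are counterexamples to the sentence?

"it" takes "a donkey" as antecedent — a donkey pronoun bound across the clause boundary.
Strong reading: for every (f,d) with owns(f,d), feeds(f,d).
Restrictor pairs: (F1,D1) ✗  (F1,D3) ✓  (F1,D6) ✗  (F2,D1) ✓  (F2,D4) ✓  (F2,D5) ✓  (F2,D6) ✗  (F3,D2) ✓  (F3,D3) ✓  (F3,D5) ✓  (F3,D6) ✓
Counterexamples (restrictor pairs failing the scope): 3.

3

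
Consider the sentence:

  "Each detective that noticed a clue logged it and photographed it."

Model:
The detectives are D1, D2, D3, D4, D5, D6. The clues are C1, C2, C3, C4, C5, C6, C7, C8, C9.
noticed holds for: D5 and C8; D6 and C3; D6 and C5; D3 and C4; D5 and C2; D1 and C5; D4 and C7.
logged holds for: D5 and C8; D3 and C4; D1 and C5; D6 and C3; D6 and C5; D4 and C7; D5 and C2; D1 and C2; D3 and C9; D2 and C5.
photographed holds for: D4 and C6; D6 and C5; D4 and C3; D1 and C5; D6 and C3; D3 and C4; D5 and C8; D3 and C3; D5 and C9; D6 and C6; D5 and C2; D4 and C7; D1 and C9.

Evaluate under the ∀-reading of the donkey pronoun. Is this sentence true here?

True

"it" takes "a clue" as antecedent — a donkey pronoun bound across the clause boundary.
Strong reading: for every (d,c) with noticed(d,c), logged(d,c) ∧ photographed(d,c).
Restrictor pairs: (D1,C5) ✓  (D3,C4) ✓  (D4,C7) ✓  (D5,C2) ✓  (D5,C8) ✓  (D6,C3) ✓  (D6,C5) ✓
Every restrictor pair satisfies the scope.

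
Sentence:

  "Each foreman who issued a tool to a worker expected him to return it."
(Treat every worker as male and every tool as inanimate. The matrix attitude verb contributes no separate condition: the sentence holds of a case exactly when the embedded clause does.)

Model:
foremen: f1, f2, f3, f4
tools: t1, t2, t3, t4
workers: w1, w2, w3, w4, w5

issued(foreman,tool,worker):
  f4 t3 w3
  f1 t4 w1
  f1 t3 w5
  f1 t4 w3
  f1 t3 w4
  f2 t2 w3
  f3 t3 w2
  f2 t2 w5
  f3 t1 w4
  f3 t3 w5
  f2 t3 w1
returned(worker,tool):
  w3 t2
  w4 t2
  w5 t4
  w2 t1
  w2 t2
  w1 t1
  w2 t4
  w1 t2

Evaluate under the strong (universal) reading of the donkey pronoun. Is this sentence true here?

"him" takes "a worker" as antecedent and "it" takes "a tool"; both are donkey pronouns co-varying with the restrictor.
Strong reading: for every (f,t,w) with issued(f,t,w), returned(w,t).
Restrictor triples: (f1,t3,w4)→returned(w4,t3) ✗  (f1,t3,w5)→returned(w5,t3) ✗  (f1,t4,w1)→returned(w1,t4) ✗  (f1,t4,w3)→returned(w3,t4) ✗  (f2,t2,w3)→returned(w3,t2) ✓  (f2,t2,w5)→returned(w5,t2) ✗  (f2,t3,w1)→returned(w1,t3) ✗  (f3,t1,w4)→returned(w4,t1) ✗  (f3,t3,w2)→returned(w2,t3) ✗  (f3,t3,w5)→returned(w5,t3) ✗  (f4,t3,w3)→returned(w3,t3) ✗
Counterexample: (f1,t3,w4) — returned(w4,t3) does not hold.

False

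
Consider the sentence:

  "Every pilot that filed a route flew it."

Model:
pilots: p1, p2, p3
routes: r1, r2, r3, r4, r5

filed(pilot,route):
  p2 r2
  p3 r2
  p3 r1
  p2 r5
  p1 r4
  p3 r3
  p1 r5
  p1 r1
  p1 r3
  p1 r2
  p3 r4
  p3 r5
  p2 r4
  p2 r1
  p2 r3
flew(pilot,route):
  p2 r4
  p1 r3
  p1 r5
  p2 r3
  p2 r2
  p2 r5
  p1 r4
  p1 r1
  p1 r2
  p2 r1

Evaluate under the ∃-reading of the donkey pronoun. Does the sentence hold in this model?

"it" takes "a route" as antecedent — a donkey pronoun bound across the clause boundary.
Weak reading: every pilot p with some filed-route has at least one filed-route r such that flew(p,r).
Per pilot: p1:✓  p2:✓  p3:✗
p3 has no witness among its filed-routes.

False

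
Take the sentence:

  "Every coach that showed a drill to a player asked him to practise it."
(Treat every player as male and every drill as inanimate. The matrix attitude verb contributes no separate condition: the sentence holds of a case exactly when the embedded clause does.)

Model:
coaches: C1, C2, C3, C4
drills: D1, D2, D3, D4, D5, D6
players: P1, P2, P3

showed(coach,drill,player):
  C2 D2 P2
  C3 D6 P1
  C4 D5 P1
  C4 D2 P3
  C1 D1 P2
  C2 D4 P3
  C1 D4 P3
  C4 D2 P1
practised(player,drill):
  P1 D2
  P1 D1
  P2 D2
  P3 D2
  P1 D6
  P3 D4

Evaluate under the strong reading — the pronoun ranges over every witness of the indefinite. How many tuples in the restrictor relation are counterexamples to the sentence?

"him" takes "a player" as antecedent and "it" takes "a drill"; both are donkey pronouns co-varying with the restrictor.
Strong reading: for every (c,d,p) with showed(c,d,p), practised(p,d).
Restrictor triples: (C1,D1,P2)→practised(P2,D1) ✗  (C1,D4,P3)→practised(P3,D4) ✓  (C2,D2,P2)→practised(P2,D2) ✓  (C2,D4,P3)→practised(P3,D4) ✓  (C3,D6,P1)→practised(P1,D6) ✓  (C4,D2,P1)→practised(P1,D2) ✓  (C4,D2,P3)→practised(P3,D2) ✓  (C4,D5,P1)→practised(P1,D5) ✗
Counterexamples (restrictor triples failing the scope): 2.

2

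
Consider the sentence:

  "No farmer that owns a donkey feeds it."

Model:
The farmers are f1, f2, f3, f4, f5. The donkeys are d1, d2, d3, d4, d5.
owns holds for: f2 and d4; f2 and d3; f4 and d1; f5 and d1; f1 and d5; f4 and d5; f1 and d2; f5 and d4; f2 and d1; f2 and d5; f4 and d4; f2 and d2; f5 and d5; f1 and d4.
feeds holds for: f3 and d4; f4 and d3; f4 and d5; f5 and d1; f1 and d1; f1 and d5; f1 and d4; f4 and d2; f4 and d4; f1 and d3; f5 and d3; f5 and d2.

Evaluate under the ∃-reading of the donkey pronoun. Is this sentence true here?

False

"it" takes "a donkey" as antecedent — a donkey pronoun bound across the clause boundary.
Truth condition: for no (f,d) with owns(f,d) does feeds(f,d) hold.
Restrictor pairs — does the scope hold? (f1,d2):fails  (f1,d4):holds  (f1,d5):holds  (f2,d1):fails  (f2,d2):fails  (f2,d3):fails  (f2,d4):fails  (f2,d5):fails  (f4,d1):fails  (f4,d4):holds  (f4,d5):holds  (f5,d1):holds  (f5,d4):fails  (f5,d5):fails
Scope holds for 5 pair(s), so the sentence is false.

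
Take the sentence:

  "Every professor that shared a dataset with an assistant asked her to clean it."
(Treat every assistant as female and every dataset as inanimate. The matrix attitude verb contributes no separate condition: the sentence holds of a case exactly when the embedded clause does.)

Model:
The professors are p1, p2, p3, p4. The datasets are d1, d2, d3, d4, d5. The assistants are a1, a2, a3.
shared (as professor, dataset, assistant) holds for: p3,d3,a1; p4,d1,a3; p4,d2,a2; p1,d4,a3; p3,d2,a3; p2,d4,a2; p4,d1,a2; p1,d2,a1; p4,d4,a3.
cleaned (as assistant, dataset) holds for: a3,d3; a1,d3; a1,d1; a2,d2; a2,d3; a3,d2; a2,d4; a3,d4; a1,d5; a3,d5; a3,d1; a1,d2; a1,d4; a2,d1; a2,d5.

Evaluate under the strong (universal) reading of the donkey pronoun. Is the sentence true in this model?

True

"her" takes "an assistant" as antecedent and "it" takes "a dataset"; both are donkey pronouns co-varying with the restrictor.
Strong reading: for every (p,d,a) with shared(p,d,a), cleaned(a,d).
Restrictor triples: (p1,d2,a1)→cleaned(a1,d2) ✓  (p1,d4,a3)→cleaned(a3,d4) ✓  (p2,d4,a2)→cleaned(a2,d4) ✓  (p3,d2,a3)→cleaned(a3,d2) ✓  (p3,d3,a1)→cleaned(a1,d3) ✓  (p4,d1,a2)→cleaned(a2,d1) ✓  (p4,d1,a3)→cleaned(a3,d1) ✓  (p4,d2,a2)→cleaned(a2,d2) ✓  (p4,d4,a3)→cleaned(a3,d4) ✓
Every restrictor triple satisfies the scope.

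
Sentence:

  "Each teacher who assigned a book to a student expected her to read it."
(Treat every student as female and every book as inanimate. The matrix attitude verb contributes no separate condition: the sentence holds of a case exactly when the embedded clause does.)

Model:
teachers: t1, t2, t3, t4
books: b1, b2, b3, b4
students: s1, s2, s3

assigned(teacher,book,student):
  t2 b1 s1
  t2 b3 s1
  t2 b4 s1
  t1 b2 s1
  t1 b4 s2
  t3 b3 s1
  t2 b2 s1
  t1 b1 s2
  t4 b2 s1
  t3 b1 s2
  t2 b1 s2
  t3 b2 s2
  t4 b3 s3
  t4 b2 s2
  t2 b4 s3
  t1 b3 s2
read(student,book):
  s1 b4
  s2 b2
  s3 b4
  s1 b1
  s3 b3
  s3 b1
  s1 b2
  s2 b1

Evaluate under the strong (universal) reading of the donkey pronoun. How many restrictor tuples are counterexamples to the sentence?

"her" takes "a student" as antecedent and "it" takes "a book"; both are donkey pronouns co-varying with the restrictor.
Strong reading: for every (t,b,s) with assigned(t,b,s), read(s,b).
Restrictor triples: (t1,b1,s2)→read(s2,b1) ✓  (t1,b2,s1)→read(s1,b2) ✓  (t1,b3,s2)→read(s2,b3) ✗  (t1,b4,s2)→read(s2,b4) ✗  (t2,b1,s1)→read(s1,b1) ✓  (t2,b1,s2)→read(s2,b1) ✓  (t2,b2,s1)→read(s1,b2) ✓  (t2,b3,s1)→read(s1,b3) ✗  (t2,b4,s1)→read(s1,b4) ✓  (t2,b4,s3)→read(s3,b4) ✓  (t3,b1,s2)→read(s2,b1) ✓  (t3,b2,s2)→read(s2,b2) ✓  (t3,b3,s1)→read(s1,b3) ✗  (t4,b2,s1)→read(s1,b2) ✓  (t4,b2,s2)→read(s2,b2) ✓  (t4,b3,s3)→read(s3,b3) ✓
Counterexamples (restrictor triples failing the scope): 4.

4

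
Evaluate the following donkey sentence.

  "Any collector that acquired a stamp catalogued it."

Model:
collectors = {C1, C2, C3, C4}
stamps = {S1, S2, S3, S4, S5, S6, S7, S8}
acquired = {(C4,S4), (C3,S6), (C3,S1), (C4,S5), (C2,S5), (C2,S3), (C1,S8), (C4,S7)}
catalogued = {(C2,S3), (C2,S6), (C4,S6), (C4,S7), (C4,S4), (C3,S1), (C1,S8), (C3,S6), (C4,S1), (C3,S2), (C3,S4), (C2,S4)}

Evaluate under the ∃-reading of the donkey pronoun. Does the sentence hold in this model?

True

"it" takes "a stamp" as antecedent — a donkey pronoun bound across the clause boundary.
Weak reading: every collector c with some acquired-stamp has at least one acquired-stamp s such that catalogued(c,s).
Per collector: C1:✓  C2:✓  C3:✓  C4:✓
Every collector in the restrictor has a witness.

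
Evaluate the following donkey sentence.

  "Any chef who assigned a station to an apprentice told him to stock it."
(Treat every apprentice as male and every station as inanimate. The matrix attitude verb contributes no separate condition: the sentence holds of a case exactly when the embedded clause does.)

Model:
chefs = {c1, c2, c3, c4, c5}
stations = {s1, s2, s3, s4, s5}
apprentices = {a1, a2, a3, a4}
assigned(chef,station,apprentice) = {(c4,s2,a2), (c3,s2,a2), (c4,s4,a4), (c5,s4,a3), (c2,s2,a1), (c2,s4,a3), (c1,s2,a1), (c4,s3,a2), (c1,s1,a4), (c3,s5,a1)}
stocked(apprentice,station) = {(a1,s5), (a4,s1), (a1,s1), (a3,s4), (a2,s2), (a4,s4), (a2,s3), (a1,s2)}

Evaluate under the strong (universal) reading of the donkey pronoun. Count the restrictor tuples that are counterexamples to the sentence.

"him" takes "an apprentice" as antecedent and "it" takes "a station"; both are donkey pronouns co-varying with the restrictor.
Strong reading: for every (c,s,a) with assigned(c,s,a), stocked(a,s).
Restrictor triples: (c1,s1,a4)→stocked(a4,s1) ✓  (c1,s2,a1)→stocked(a1,s2) ✓  (c2,s2,a1)→stocked(a1,s2) ✓  (c2,s4,a3)→stocked(a3,s4) ✓  (c3,s2,a2)→stocked(a2,s2) ✓  (c3,s5,a1)→stocked(a1,s5) ✓  (c4,s2,a2)→stocked(a2,s2) ✓  (c4,s3,a2)→stocked(a2,s3) ✓  (c4,s4,a4)→stocked(a4,s4) ✓  (c5,s4,a3)→stocked(a3,s4) ✓
Counterexamples (restrictor triples failing the scope): 0.

0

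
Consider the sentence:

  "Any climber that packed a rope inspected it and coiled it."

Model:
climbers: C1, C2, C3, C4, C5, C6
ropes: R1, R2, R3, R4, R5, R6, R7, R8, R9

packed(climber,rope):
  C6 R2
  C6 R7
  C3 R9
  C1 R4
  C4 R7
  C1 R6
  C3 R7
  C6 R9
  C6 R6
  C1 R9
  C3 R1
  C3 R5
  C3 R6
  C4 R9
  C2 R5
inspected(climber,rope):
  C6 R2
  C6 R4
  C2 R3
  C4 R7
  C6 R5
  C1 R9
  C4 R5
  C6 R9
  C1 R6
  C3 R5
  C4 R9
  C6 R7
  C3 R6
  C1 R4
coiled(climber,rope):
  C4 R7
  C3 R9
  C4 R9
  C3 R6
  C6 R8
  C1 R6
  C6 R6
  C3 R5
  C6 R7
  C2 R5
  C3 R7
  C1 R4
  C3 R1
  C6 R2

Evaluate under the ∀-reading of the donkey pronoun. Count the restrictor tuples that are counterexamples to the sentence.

"it" takes "a rope" as antecedent — a donkey pronoun bound across the clause boundary.
Strong reading: for every (c,r) with packed(c,r), inspected(c,r) ∧ coiled(c,r).
Restrictor pairs: (C1,R4) ✓  (C1,R6) ✓  (C1,R9) ✗  (C2,R5) ✗  (C3,R1) ✗  (C3,R5) ✓  (C3,R6) ✓  (C3,R7) ✗  (C3,R9) ✗  (C4,R7) ✓  (C4,R9) ✓  (C6,R2) ✓  (C6,R6) ✗  (C6,R7) ✓  (C6,R9) ✗
Counterexamples (restrictor pairs failing the scope): 7.

7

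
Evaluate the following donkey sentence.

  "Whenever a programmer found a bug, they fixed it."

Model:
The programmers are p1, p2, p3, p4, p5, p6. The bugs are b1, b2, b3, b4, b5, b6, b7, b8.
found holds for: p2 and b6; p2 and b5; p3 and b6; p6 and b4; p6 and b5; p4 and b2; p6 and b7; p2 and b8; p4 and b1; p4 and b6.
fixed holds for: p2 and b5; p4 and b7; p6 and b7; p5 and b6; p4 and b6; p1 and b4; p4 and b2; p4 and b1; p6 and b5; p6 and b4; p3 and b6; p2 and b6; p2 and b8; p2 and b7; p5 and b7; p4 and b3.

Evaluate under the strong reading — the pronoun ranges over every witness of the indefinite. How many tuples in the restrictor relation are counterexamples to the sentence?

0

"it" takes "a bug" as antecedent — a donkey pronoun bound across the clause boundary.
Strong reading: for every (p,b) with found(p,b), fixed(p,b).
Restrictor pairs: (p2,b5) ✓  (p2,b6) ✓  (p2,b8) ✓  (p3,b6) ✓  (p4,b1) ✓  (p4,b2) ✓  (p4,b6) ✓  (p6,b4) ✓  (p6,b5) ✓  (p6,b7) ✓
Counterexamples (restrictor pairs failing the scope): 0.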